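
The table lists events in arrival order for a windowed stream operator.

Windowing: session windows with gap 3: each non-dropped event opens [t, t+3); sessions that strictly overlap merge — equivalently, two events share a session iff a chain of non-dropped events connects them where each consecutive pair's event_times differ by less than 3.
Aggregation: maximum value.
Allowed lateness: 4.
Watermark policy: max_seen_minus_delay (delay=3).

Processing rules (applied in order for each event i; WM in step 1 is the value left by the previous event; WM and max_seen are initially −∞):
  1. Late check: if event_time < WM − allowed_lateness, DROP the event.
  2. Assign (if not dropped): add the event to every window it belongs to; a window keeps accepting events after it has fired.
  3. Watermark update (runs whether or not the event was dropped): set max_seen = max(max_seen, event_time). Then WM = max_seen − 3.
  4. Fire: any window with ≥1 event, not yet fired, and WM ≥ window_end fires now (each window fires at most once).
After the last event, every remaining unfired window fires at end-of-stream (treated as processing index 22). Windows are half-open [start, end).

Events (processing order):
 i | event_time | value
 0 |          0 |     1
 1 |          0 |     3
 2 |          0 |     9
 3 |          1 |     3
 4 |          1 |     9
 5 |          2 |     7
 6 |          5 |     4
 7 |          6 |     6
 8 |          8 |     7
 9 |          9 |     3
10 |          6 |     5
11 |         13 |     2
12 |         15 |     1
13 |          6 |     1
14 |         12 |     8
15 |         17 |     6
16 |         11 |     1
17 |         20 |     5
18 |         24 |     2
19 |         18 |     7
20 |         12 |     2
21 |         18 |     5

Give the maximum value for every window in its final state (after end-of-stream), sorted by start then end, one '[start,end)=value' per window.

[0,5)=9 [5,23)=8 [24,27)=2

i=0 t=0 v=1: → [0,3); WM=-3
i=1 t=0 v=3: → [0,3); WM=-3
i=2 t=0 v=9: → [0,3); WM=-3
i=3 t=1 v=3: → [0,4); WM=-2
i=4 t=1 v=9: → [0,4); WM=-2
i=5 t=2 v=7: → [0,5); WM=-1
i=6 t=5 v=4: → [5,8); WM=2
i=7 t=6 v=6: → [5,9); WM=3
i=8 t=8 v=7: → [5,11); WM=5
i=9 t=9 v=3: → [5,12); WM=6
i=10 t=6 v=5: → [5,12); WM=6
i=11 t=13 v=2: → [13,16); WM=10
i=12 t=15 v=1: → [13,18); WM=12
i=13 t=6 v=1: DROP (t<12-4); WM=12
i=14 t=12 v=8: → [12,18); WM=12
i=15 t=17 v=6: → [12,20); WM=14
i=16 t=11 v=1: → [5,20); WM=14
i=17 t=20 v=5: → [20,23); WM=17
i=18 t=24 v=2: → [24,27); WM=21
i=19 t=18 v=7: → [5,23); WM=21
i=20 t=12 v=2: DROP (t<21-4); WM=21
i=21 t=18 v=5: → [5,23); WM=21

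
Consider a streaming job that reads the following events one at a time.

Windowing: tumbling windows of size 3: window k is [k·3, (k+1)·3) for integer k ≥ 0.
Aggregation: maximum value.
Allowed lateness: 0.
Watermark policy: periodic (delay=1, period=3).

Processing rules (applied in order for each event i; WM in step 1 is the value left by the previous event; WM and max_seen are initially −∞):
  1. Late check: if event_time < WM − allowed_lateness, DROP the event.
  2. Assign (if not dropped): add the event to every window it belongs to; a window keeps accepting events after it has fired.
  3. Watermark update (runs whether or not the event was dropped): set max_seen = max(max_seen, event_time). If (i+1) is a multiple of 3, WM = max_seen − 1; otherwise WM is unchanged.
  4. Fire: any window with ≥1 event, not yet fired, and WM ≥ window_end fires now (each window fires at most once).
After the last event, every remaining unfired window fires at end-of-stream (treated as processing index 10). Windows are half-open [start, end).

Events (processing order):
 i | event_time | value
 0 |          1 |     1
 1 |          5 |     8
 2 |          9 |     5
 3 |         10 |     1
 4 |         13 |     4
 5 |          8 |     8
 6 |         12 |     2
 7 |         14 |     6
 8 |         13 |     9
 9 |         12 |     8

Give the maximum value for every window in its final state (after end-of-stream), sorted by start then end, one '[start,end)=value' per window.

[0,3)=1 [3,6)=8 [6,9)=8 [9,12)=5 [12,15)=9

i=0 t=1 v=1: → [0,3); WM=−∞
i=1 t=5 v=8: → [3,6); WM=−∞
i=2 t=9 v=5: → [9,12); WM=8; [0,3) fires=1 [3,6) fires=8
i=3 t=10 v=1: → [9,12); WM=8
i=4 t=13 v=4: → [12,15); WM=8
i=5 t=8 v=8: → [6,9); WM=12; [6,9) fires=8 [9,12) fires=5
i=6 t=12 v=2: → [12,15); WM=12
i=7 t=14 v=6: → [12,15); WM=12
i=8 t=13 v=9: → [12,15); WM=13
i=9 t=12 v=8: DROP (t<13-0); WM=13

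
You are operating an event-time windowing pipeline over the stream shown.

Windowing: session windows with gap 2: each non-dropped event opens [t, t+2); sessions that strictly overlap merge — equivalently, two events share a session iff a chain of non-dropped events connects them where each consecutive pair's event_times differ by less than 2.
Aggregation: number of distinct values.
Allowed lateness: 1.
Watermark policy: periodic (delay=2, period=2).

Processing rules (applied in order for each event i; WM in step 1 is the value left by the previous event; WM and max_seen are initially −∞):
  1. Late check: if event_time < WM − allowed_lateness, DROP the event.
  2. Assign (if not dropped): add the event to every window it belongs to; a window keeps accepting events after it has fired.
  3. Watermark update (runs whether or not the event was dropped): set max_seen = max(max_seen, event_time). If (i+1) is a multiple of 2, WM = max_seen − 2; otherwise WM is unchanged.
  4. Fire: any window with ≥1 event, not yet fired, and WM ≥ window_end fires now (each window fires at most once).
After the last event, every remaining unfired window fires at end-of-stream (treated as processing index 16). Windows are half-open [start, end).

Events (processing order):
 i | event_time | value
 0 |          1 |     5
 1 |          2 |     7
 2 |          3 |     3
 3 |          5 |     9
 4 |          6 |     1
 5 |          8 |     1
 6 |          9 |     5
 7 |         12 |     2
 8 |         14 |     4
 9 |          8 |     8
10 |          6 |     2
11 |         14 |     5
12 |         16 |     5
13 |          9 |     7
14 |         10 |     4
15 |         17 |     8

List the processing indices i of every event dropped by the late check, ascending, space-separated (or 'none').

i=0 t=1 v=5: → [1,3); WM=−∞
i=1 t=2 v=7: → [1,4); WM=0
i=2 t=3 v=3: → [1,5); WM=0
i=3 t=5 v=9: → [5,7); WM=3
i=4 t=6 v=1: → [5,8); WM=3
i=5 t=8 v=1: → [8,10); WM=6
i=6 t=9 v=5: → [8,11); WM=6
i=7 t=12 v=2: → [12,14); WM=10
i=8 t=14 v=4: → [14,16); WM=10
i=9 t=8 v=8: DROP (t<10-1); WM=12
i=10 t=6 v=2: DROP (t<12-1); WM=12
i=11 t=14 v=5: → [14,16); WM=12
i=12 t=16 v=5: → [16,18); WM=12
i=13 t=9 v=7: DROP (t<12-1); WM=14
i=14 t=10 v=4: DROP (t<14-1); WM=14
i=15 t=17 v=8: → [16,19); WM=15

9 10 13 14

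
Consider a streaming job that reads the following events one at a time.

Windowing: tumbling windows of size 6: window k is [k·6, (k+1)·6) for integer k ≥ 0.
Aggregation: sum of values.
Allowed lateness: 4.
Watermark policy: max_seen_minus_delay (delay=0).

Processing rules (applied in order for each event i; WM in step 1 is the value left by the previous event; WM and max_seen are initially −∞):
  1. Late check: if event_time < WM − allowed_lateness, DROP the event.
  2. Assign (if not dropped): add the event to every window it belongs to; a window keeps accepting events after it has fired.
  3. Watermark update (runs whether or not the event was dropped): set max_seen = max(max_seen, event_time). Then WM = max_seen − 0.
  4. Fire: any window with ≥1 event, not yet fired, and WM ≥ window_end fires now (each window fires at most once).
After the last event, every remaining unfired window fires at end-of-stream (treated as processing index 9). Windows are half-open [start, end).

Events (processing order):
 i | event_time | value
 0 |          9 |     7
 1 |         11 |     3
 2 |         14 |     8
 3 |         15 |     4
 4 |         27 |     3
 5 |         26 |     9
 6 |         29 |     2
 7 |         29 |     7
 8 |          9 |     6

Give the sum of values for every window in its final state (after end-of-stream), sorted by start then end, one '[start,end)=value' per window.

[6,12)=10 [12,18)=12 [24,30)=21

i=0 t=9 v=7: → [6,12); WM=9
i=1 t=11 v=3: → [6,12); WM=11
i=2 t=14 v=8: → [12,18); WM=14; [6,12) fires=10
i=3 t=15 v=4: → [12,18); WM=15
i=4 t=27 v=3: → [24,30); WM=27; [12,18) fires=12
i=5 t=26 v=9: → [24,30); WM=27
i=6 t=29 v=2: → [24,30); WM=29
i=7 t=29 v=7: → [24,30); WM=29
i=8 t=9 v=6: DROP (t<29-4); WM=29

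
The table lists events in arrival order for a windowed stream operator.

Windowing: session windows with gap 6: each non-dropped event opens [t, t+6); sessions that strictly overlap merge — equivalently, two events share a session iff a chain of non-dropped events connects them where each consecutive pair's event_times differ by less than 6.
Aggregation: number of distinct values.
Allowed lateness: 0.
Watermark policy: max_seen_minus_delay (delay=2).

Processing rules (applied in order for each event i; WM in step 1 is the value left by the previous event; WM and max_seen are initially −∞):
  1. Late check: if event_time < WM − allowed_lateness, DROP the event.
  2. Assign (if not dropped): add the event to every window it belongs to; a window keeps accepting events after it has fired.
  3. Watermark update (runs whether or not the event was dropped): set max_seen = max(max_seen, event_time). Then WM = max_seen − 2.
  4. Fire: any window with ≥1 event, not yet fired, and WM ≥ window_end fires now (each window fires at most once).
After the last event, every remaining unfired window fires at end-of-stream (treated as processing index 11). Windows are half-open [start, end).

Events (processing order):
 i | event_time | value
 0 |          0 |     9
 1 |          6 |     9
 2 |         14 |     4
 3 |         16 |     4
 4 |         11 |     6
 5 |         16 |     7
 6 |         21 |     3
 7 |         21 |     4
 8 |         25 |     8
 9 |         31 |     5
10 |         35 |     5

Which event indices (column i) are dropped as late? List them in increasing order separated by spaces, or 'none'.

i=0 t=0 v=9: → [0,6); WM=-2
i=1 t=6 v=9: → [6,12); WM=4
i=2 t=14 v=4: → [14,20); WM=12
i=3 t=16 v=4: → [14,22); WM=14
i=4 t=11 v=6: DROP (t<14-0); WM=14
i=5 t=16 v=7: → [14,22); WM=14
i=6 t=21 v=3: → [14,27); WM=19
i=7 t=21 v=4: → [14,27); WM=19
i=8 t=25 v=8: → [14,31); WM=23
i=9 t=31 v=5: → [31,37); WM=29
i=10 t=35 v=5: → [31,41); WM=33

4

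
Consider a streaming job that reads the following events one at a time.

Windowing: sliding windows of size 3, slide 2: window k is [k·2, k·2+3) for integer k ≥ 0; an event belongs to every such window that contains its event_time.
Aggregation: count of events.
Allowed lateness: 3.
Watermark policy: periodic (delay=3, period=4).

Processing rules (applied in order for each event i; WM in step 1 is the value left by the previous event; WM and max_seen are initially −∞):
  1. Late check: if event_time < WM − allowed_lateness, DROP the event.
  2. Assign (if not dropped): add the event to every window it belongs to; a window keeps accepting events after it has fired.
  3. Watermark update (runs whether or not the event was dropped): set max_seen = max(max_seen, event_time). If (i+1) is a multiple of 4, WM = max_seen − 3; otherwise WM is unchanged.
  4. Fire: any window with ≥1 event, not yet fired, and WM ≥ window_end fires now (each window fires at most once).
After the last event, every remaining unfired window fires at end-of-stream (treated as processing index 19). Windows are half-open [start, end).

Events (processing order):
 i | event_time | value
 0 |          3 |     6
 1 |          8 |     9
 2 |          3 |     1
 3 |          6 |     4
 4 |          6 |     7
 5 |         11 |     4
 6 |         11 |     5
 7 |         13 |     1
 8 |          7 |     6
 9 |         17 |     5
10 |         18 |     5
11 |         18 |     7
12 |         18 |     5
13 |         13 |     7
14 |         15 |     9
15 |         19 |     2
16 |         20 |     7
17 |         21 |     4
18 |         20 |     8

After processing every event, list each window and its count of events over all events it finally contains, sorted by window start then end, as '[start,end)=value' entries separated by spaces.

i=0 t=3 v=6: → [2,5); WM=−∞
i=1 t=8 v=9: → [8,11),[6,9); WM=−∞
i=2 t=3 v=1: → [2,5); WM=−∞
i=3 t=6 v=4: → [6,9),[4,7); WM=5; [2,5) fires=2
i=4 t=6 v=7: → [6,9),[4,7); WM=5
i=5 t=11 v=4: → [10,13); WM=5
i=6 t=11 v=5: → [10,13); WM=5
i=7 t=13 v=1: → [12,15); WM=10; [4,7) fires=2 [6,9) fires=3
i=8 t=7 v=6: → [6,9); WM=10
i=9 t=17 v=5: → [16,19); WM=10
i=10 t=18 v=5: → [18,21),[16,19); WM=10
i=11 t=18 v=7: → [18,21),[16,19); WM=15; [8,11) fires=1 [10,13) fires=2 [12,15) fires=1
i=12 t=18 v=5: → [18,21),[16,19); WM=15
i=13 t=13 v=7: → [12,15); WM=15
i=14 t=15 v=9: → [14,17); WM=15
i=15 t=19 v=2: → [18,21); WM=16
i=16 t=20 v=7: → [20,23),[18,21); WM=16
i=17 t=21 v=4: → [20,23); WM=16
i=18 t=20 v=8: → [20,23),[18,21); WM=16

[2,5)=2 [4,7)=2 [6,9)=4 [8,11)=1 [10,13)=2 [12,15)=2 [14,17)=1 [16,19)=4 [18,21)=6 [20,23)=3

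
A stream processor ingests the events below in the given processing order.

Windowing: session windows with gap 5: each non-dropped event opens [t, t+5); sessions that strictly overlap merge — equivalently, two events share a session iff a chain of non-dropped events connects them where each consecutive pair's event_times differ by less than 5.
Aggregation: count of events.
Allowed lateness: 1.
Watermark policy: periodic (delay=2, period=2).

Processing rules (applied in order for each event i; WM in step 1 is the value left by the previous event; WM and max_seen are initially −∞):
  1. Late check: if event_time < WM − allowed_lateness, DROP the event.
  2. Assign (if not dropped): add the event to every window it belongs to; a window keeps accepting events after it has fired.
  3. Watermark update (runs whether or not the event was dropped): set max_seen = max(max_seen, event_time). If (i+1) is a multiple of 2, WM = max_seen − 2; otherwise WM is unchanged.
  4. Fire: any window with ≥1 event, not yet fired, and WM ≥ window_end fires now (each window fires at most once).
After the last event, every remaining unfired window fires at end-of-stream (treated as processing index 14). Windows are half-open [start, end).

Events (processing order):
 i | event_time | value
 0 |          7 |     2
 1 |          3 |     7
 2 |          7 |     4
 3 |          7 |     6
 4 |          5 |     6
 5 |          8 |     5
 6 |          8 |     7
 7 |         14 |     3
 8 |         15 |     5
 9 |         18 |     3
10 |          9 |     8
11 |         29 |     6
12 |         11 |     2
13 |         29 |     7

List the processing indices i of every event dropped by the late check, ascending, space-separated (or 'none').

10 12

i=0 t=7 v=2: → [7,12); WM=−∞
i=1 t=3 v=7: → [3,12); WM=5
i=2 t=7 v=4: → [3,12); WM=5
i=3 t=7 v=6: → [3,12); WM=5
i=4 t=5 v=6: → [3,12); WM=5
i=5 t=8 v=5: → [3,13); WM=6
i=6 t=8 v=7: → [3,13); WM=6
i=7 t=14 v=3: → [14,19); WM=12
i=8 t=15 v=5: → [14,20); WM=12
i=9 t=18 v=3: → [14,23); WM=16
i=10 t=9 v=8: DROP (t<16-1); WM=16
i=11 t=29 v=6: → [29,34); WM=27
i=12 t=11 v=2: DROP (t<27-1); WM=27
i=13 t=29 v=7: → [29,34); WM=27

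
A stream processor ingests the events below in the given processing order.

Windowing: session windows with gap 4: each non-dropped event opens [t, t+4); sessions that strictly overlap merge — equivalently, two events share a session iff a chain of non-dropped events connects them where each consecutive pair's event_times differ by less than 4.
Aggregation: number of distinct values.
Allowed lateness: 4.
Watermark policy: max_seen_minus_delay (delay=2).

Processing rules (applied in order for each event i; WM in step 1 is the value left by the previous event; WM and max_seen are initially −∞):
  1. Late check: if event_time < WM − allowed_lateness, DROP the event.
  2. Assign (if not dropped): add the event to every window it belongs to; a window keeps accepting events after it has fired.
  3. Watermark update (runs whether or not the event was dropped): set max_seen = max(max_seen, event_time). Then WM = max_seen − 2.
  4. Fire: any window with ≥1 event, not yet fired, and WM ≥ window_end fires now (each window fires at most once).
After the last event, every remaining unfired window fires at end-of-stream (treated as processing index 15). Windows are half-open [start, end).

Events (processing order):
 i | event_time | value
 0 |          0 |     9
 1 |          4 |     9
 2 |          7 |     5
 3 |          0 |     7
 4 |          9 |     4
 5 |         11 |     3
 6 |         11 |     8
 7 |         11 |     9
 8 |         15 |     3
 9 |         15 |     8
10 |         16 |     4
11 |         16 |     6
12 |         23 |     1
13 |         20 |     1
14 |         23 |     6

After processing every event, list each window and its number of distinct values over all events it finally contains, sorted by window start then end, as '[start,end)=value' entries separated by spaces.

[0,4)=1 [4,15)=5 [15,20)=4 [20,27)=2

i=0 t=0 v=9: → [0,4); WM=-2
i=1 t=4 v=9: → [4,8); WM=2
i=2 t=7 v=5: → [4,11); WM=5
i=3 t=0 v=7: DROP (t<5-4); WM=5
i=4 t=9 v=4: → [4,13); WM=7
i=5 t=11 v=3: → [4,15); WM=9
i=6 t=11 v=8: → [4,15); WM=9
i=7 t=11 v=9: → [4,15); WM=9
i=8 t=15 v=3: → [15,19); WM=13
i=9 t=15 v=8: → [15,19); WM=13
i=10 t=16 v=4: → [15,20); WM=14
i=11 t=16 v=6: → [15,20); WM=14
i=12 t=23 v=1: → [23,27); WM=21
i=13 t=20 v=1: → [20,27); WM=21
i=14 t=23 v=6: → [20,27); WM=21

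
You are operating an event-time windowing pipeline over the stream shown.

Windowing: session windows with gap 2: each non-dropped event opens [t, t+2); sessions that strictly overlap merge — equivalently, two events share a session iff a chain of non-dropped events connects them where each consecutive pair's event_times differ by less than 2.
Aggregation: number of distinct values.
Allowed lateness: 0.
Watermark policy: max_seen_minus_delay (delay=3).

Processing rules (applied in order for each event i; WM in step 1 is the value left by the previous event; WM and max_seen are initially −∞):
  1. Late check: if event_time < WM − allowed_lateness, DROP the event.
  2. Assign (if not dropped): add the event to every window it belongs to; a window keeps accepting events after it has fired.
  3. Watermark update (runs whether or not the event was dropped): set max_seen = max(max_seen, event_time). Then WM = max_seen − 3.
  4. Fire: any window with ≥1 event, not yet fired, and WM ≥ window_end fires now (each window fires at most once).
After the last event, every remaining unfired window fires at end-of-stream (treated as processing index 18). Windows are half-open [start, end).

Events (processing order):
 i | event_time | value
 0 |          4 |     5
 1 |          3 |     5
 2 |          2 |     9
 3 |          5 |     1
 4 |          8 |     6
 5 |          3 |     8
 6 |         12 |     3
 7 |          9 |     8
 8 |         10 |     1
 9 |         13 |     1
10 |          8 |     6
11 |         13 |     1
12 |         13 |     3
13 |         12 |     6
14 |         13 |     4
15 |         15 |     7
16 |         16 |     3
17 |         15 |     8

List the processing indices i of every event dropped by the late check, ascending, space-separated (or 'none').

i=0 t=4 v=5: → [4,6); WM=1
i=1 t=3 v=5: → [3,6); WM=1
i=2 t=2 v=9: → [2,6); WM=1
i=3 t=5 v=1: → [2,7); WM=2
i=4 t=8 v=6: → [8,10); WM=5
i=5 t=3 v=8: DROP (t<5-0); WM=5
i=6 t=12 v=3: → [12,14); WM=9
i=7 t=9 v=8: → [8,11); WM=9
i=8 t=10 v=1: → [8,12); WM=9
i=9 t=13 v=1: → [12,15); WM=10
i=10 t=8 v=6: DROP (t<10-0); WM=10
i=11 t=13 v=1: → [12,15); WM=10
i=12 t=13 v=3: → [12,15); WM=10
i=13 t=12 v=6: → [12,15); WM=10
i=14 t=13 v=4: → [12,15); WM=10
i=15 t=15 v=7: → [15,17); WM=12
i=16 t=16 v=3: → [15,18); WM=13
i=17 t=15 v=8: → [15,18); WM=13

5 10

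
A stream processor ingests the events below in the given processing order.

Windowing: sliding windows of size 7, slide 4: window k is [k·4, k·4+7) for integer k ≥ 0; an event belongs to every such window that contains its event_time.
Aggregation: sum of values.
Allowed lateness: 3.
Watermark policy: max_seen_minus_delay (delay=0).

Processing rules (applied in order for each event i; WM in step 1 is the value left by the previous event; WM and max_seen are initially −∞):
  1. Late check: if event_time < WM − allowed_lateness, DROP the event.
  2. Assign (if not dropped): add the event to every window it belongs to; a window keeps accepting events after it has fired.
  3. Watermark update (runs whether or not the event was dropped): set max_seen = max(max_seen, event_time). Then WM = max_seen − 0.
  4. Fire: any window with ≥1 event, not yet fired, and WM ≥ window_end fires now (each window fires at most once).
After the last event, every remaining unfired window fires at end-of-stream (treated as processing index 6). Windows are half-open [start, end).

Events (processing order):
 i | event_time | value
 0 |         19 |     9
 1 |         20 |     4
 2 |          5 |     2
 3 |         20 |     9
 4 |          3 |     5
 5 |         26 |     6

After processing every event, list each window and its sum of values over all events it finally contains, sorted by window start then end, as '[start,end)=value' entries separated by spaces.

[16,23)=22 [20,27)=19 [24,31)=6

i=0 t=19 v=9: → [16,23); WM=19
i=1 t=20 v=4: → [20,27),[16,23); WM=20
i=2 t=5 v=2: DROP (t<20-3); WM=20
i=3 t=20 v=9: → [20,27),[16,23); WM=20
i=4 t=3 v=5: DROP (t<20-3); WM=20
i=5 t=26 v=6: → [24,31),[20,27); WM=26; [16,23) fires=22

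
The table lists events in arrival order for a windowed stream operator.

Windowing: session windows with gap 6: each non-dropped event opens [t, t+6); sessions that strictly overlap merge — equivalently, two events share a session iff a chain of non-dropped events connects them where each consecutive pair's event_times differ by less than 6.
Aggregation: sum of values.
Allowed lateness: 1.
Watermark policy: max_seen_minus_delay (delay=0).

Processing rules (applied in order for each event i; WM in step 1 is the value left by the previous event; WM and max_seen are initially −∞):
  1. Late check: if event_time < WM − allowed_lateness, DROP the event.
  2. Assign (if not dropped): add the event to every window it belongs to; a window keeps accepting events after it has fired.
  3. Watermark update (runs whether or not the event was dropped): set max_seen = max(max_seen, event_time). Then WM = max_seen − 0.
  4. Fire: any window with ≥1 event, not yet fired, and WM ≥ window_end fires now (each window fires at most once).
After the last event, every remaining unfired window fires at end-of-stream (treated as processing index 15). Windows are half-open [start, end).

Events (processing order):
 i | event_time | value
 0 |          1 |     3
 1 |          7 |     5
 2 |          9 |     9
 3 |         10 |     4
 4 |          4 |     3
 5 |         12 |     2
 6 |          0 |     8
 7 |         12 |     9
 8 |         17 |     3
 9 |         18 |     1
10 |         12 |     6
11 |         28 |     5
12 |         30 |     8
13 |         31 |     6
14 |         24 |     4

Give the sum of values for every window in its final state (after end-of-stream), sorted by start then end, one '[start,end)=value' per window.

[1,7)=3 [7,24)=33 [28,37)=19

i=0 t=1 v=3: → [1,7); WM=1
i=1 t=7 v=5: → [7,13); WM=7
i=2 t=9 v=9: → [7,15); WM=9
i=3 t=10 v=4: → [7,16); WM=10
i=4 t=4 v=3: DROP (t<10-1); WM=10
i=5 t=12 v=2: → [7,18); WM=12
i=6 t=0 v=8: DROP (t<12-1); WM=12
i=7 t=12 v=9: → [7,18); WM=12
i=8 t=17 v=3: → [7,23); WM=17
i=9 t=18 v=1: → [7,24); WM=18
i=10 t=12 v=6: DROP (t<18-1); WM=18
i=11 t=28 v=5: → [28,34); WM=28
i=12 t=30 v=8: → [28,36); WM=30
i=13 t=31 v=6: → [28,37); WM=31
i=14 t=24 v=4: DROP (t<31-1); WM=31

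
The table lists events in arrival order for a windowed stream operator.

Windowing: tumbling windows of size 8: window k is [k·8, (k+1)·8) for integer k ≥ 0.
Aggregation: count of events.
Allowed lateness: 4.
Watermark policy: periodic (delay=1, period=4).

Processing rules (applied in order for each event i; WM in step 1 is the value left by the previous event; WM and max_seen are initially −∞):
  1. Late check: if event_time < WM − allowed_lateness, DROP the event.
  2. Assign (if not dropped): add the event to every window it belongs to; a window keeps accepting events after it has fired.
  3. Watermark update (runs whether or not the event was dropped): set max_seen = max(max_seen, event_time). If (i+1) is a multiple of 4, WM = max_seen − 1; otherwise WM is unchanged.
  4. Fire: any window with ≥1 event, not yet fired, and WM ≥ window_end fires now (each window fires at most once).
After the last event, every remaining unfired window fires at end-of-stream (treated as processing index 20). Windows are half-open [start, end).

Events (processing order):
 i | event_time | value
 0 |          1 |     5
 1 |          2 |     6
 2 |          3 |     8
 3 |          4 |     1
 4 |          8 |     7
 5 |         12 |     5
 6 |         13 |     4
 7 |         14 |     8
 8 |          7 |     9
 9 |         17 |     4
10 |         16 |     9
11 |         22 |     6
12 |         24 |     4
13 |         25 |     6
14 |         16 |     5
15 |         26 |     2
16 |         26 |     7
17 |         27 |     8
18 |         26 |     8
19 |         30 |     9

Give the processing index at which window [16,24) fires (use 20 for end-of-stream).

15

i=0 t=1 v=5: → [0,8); WM=−∞
i=1 t=2 v=6: → [0,8); WM=−∞
i=2 t=3 v=8: → [0,8); WM=−∞
i=3 t=4 v=1: → [0,8); WM=3
i=4 t=8 v=7: → [8,16); WM=3
i=5 t=12 v=5: → [8,16); WM=3
i=6 t=13 v=4: → [8,16); WM=3
i=7 t=14 v=8: → [8,16); WM=13; [0,8) fires=4
i=8 t=7 v=9: DROP (t<13-4); WM=13
i=9 t=17 v=4: → [16,24); WM=13
i=10 t=16 v=9: → [16,24); WM=13
i=11 t=22 v=6: → [16,24); WM=21; [8,16) fires=4
i=12 t=24 v=4: → [24,32); WM=21
i=13 t=25 v=6: → [24,32); WM=21
i=14 t=16 v=5: DROP (t<21-4); WM=21
i=15 t=26 v=2: → [24,32); WM=25; [16,24) fires=3
i=16 t=26 v=7: → [24,32); WM=25
i=17 t=27 v=8: → [24,32); WM=25
i=18 t=26 v=8: → [24,32); WM=25
i=19 t=30 v=9: → [24,32); WM=29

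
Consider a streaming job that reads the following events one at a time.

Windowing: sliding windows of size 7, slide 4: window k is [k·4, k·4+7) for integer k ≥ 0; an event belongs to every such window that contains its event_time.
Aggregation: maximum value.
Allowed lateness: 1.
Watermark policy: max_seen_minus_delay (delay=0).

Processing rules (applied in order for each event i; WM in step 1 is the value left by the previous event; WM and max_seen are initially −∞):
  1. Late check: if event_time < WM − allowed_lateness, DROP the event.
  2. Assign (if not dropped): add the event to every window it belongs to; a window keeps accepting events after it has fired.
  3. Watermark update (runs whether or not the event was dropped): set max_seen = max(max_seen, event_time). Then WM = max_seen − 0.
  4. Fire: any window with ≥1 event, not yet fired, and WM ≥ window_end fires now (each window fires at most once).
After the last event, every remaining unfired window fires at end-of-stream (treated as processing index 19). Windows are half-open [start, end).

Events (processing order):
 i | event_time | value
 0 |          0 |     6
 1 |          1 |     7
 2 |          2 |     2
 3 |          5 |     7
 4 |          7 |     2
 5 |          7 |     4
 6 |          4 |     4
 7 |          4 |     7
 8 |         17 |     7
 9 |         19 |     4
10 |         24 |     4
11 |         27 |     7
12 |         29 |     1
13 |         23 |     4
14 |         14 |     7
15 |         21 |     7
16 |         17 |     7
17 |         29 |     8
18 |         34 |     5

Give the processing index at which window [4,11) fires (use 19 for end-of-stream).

8

i=0 t=0 v=6: → [0,7); WM=0
i=1 t=1 v=7: → [0,7); WM=1
i=2 t=2 v=2: → [0,7); WM=2
i=3 t=5 v=7: → [4,11),[0,7); WM=5
i=4 t=7 v=2: → [4,11); WM=7; [0,7) fires=7
i=5 t=7 v=4: → [4,11); WM=7
i=6 t=4 v=4: DROP (t<7-1); WM=7
i=7 t=4 v=7: DROP (t<7-1); WM=7
i=8 t=17 v=7: → [16,23),[12,19); WM=17; [4,11) fires=7
i=9 t=19 v=4: → [16,23); WM=19; [12,19) fires=7
i=10 t=24 v=4: → [24,31),[20,27); WM=24; [16,23) fires=7
i=11 t=27 v=7: → [24,31); WM=27; [20,27) fires=4
i=12 t=29 v=1: → [28,35),[24,31); WM=29
i=13 t=23 v=4: DROP (t<29-1); WM=29
i=14 t=14 v=7: DROP (t<29-1); WM=29
i=15 t=21 v=7: DROP (t<29-1); WM=29
i=16 t=17 v=7: DROP (t<29-1); WM=29
i=17 t=29 v=8: → [28,35),[24,31); WM=29
i=18 t=34 v=5: → [32,39),[28,35); WM=34; [24,31) fires=8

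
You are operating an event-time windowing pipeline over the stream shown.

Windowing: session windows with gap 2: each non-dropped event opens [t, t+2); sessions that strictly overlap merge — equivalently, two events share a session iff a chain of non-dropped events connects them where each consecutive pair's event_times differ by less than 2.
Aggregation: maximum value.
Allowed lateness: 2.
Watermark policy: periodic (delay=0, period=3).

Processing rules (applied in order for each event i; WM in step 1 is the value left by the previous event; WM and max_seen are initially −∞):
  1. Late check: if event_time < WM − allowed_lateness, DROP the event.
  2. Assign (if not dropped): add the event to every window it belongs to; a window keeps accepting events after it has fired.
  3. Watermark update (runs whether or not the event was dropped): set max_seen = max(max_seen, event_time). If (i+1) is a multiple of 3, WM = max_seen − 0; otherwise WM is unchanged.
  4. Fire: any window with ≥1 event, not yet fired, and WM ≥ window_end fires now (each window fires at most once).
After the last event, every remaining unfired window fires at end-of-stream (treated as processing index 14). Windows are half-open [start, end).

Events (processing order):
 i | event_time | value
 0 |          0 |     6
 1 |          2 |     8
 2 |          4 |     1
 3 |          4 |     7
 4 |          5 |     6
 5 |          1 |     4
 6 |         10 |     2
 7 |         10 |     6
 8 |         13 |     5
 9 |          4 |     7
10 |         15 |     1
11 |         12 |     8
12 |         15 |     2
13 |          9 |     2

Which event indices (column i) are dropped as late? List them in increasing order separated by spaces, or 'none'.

5 9 13

i=0 t=0 v=6: → [0,2); WM=−∞
i=1 t=2 v=8: → [2,4); WM=−∞
i=2 t=4 v=1: → [4,6); WM=4
i=3 t=4 v=7: → [4,6); WM=4
i=4 t=5 v=6: → [4,7); WM=4
i=5 t=1 v=4: DROP (t<4-2); WM=5
i=6 t=10 v=2: → [10,12); WM=5
i=7 t=10 v=6: → [10,12); WM=5
i=8 t=13 v=5: → [13,15); WM=13
i=9 t=4 v=7: DROP (t<13-2); WM=13
i=10 t=15 v=1: → [15,17); WM=13
i=11 t=12 v=8: → [12,15); WM=15
i=12 t=15 v=2: → [15,17); WM=15
i=13 t=9 v=2: DROP (t<15-2); WM=15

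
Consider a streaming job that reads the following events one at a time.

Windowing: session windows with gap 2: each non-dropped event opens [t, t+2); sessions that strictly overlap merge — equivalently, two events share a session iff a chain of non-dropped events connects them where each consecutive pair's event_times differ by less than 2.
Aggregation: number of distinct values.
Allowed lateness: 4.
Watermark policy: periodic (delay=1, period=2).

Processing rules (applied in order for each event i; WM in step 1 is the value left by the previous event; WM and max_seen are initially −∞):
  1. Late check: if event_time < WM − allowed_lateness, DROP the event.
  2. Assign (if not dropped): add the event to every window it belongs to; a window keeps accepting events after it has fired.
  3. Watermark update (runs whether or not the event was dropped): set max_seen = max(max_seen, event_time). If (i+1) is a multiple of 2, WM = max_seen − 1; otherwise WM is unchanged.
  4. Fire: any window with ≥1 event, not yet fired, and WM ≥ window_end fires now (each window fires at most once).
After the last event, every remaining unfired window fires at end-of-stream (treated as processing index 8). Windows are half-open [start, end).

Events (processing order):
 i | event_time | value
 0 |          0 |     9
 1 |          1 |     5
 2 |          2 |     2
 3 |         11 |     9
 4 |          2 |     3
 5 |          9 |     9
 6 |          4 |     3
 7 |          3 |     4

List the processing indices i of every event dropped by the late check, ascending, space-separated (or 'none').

i=0 t=0 v=9: → [0,2); WM=−∞
i=1 t=1 v=5: → [0,3); WM=0
i=2 t=2 v=2: → [0,4); WM=0
i=3 t=11 v=9: → [11,13); WM=10
i=4 t=2 v=3: DROP (t<10-4); WM=10
i=5 t=9 v=9: → [9,11); WM=10
i=6 t=4 v=3: DROP (t<10-4); WM=10
i=7 t=3 v=4: DROP (t<10-4); WM=10

4 6 7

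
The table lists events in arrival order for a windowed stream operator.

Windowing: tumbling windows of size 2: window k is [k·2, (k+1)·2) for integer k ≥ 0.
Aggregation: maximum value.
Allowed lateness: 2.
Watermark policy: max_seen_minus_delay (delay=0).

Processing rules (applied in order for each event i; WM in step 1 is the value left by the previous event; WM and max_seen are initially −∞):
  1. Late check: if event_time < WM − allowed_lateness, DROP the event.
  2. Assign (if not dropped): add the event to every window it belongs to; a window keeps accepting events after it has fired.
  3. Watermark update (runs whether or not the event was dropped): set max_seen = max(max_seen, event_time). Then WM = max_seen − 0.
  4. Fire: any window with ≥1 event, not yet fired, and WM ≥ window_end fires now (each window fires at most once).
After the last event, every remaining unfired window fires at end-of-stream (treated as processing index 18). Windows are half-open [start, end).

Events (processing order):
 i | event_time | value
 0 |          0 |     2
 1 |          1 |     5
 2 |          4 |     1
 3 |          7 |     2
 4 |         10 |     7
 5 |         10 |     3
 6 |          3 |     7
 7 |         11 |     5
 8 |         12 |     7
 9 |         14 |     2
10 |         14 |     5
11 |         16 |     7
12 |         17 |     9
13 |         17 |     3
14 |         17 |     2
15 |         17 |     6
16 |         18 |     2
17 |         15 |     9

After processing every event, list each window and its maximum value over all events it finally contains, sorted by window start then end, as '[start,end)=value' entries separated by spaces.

i=0 t=0 v=2: → [0,2); WM=0
i=1 t=1 v=5: → [0,2); WM=1
i=2 t=4 v=1: → [4,6); WM=4; [0,2) fires=5
i=3 t=7 v=2: → [6,8); WM=7; [4,6) fires=1
i=4 t=10 v=7: → [10,12); WM=10; [6,8) fires=2
i=5 t=10 v=3: → [10,12); WM=10
i=6 t=3 v=7: DROP (t<10-2); WM=10
i=7 t=11 v=5: → [10,12); WM=11
i=8 t=12 v=7: → [12,14); WM=12; [10,12) fires=7
i=9 t=14 v=2: → [14,16); WM=14; [12,14) fires=7
i=10 t=14 v=5: → [14,16); WM=14
i=11 t=16 v=7: → [16,18); WM=16; [14,16) fires=5
i=12 t=17 v=9: → [16,18); WM=17
i=13 t=17 v=3: → [16,18); WM=17
i=14 t=17 v=2: → [16,18); WM=17
i=15 t=17 v=6: → [16,18); WM=17
i=16 t=18 v=2: → [18,20); WM=18; [16,18) fires=9
i=17 t=15 v=9: DROP (t<18-2); WM=18

[0,2)=5 [4,6)=1 [6,8)=2 [10,12)=7 [12,14)=7 [14,16)=5 [16,18)=9 [18,20)=2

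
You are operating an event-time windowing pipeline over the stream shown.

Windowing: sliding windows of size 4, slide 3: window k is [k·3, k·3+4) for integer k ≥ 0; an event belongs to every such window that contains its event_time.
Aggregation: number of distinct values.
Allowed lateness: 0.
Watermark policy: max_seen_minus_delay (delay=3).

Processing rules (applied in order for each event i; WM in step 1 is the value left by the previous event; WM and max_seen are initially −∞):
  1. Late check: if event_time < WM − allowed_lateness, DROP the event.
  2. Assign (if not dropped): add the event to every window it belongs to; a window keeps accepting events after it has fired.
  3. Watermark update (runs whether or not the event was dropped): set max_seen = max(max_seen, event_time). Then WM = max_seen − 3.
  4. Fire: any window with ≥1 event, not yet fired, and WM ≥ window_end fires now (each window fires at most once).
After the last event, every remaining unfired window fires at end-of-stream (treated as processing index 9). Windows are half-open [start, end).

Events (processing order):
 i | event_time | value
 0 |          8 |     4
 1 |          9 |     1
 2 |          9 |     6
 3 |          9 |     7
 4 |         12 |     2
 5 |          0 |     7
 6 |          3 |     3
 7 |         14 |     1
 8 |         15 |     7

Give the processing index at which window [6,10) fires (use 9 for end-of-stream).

7

i=0 t=8 v=4: → [6,10); WM=5
i=1 t=9 v=1: → [9,13),[6,10); WM=6
i=2 t=9 v=6: → [9,13),[6,10); WM=6
i=3 t=9 v=7: → [9,13),[6,10); WM=6
i=4 t=12 v=2: → [12,16),[9,13); WM=9
i=5 t=0 v=7: DROP (t<9-0); WM=9
i=6 t=3 v=3: DROP (t<9-0); WM=9
i=7 t=14 v=1: → [12,16); WM=11; [6,10) fires=4
i=8 t=15 v=7: → [15,19),[12,16); WM=12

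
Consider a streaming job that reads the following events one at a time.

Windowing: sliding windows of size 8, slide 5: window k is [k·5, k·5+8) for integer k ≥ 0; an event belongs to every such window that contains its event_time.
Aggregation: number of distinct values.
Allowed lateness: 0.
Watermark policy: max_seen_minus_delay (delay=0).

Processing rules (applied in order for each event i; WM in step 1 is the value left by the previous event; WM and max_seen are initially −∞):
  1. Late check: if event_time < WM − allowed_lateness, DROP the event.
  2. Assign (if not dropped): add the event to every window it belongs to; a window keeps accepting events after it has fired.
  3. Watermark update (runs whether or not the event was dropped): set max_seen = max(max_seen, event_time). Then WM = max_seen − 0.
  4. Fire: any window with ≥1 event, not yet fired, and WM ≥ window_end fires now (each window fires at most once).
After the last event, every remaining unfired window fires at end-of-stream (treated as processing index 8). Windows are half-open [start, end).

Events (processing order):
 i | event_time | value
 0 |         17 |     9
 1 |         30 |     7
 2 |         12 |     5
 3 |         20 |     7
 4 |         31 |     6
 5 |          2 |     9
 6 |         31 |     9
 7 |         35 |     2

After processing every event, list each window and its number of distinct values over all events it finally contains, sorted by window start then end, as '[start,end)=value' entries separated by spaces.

i=0 t=17 v=9: → [15,23),[10,18); WM=17
i=1 t=30 v=7: → [30,38),[25,33); WM=30; [10,18) fires=1 [15,23) fires=1
i=2 t=12 v=5: DROP (t<30-0); WM=30
i=3 t=20 v=7: DROP (t<30-0); WM=30
i=4 t=31 v=6: → [30,38),[25,33); WM=31
i=5 t=2 v=9: DROP (t<31-0); WM=31
i=6 t=31 v=9: → [30,38),[25,33); WM=31
i=7 t=35 v=2: → [35,43),[30,38); WM=35; [25,33) fires=3

[10,18)=1 [15,23)=1 [25,33)=3 [30,38)=4 [35,43)=1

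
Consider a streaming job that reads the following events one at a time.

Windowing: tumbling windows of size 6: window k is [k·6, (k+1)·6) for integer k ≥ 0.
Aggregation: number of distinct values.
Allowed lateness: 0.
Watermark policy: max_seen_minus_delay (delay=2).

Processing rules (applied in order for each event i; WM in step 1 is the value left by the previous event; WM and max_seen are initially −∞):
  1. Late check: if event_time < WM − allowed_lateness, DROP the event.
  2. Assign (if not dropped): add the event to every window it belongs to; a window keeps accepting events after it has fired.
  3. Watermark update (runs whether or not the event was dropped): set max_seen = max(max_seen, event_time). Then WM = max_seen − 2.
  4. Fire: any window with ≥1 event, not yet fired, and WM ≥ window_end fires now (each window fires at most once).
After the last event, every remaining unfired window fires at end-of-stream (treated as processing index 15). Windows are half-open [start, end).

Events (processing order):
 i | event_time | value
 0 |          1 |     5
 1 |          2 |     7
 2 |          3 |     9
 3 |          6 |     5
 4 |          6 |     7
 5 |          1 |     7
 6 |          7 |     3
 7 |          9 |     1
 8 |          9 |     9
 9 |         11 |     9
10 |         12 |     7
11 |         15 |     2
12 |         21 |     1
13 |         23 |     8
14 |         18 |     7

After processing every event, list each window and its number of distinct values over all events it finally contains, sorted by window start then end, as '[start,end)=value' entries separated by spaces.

[0,6)=3 [6,12)=5 [12,18)=2 [18,24)=2

i=0 t=1 v=5: → [0,6); WM=-1
i=1 t=2 v=7: → [0,6); WM=0
i=2 t=3 v=9: → [0,6); WM=1
i=3 t=6 v=5: → [6,12); WM=4
i=4 t=6 v=7: → [6,12); WM=4
i=5 t=1 v=7: DROP (t<4-0); WM=4
i=6 t=7 v=3: → [6,12); WM=5
i=7 t=9 v=1: → [6,12); WM=7; [0,6) fires=3
i=8 t=9 v=9: → [6,12); WM=7
i=9 t=11 v=9: → [6,12); WM=9
i=10 t=12 v=7: → [12,18); WM=10
i=11 t=15 v=2: → [12,18); WM=13; [6,12) fires=5
i=12 t=21 v=1: → [18,24); WM=19; [12,18) fires=2
i=13 t=23 v=8: → [18,24); WM=21
i=14 t=18 v=7: DROP (t<21-0); WM=21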